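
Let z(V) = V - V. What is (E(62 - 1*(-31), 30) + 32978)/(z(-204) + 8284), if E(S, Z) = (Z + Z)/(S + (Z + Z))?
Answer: 840949/211242 ≈ 3.9810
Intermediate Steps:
z(V) = 0
E(S, Z) = 2*Z/(S + 2*Z) (E(S, Z) = (2*Z)/(S + 2*Z) = 2*Z/(S + 2*Z))
(E(62 - 1*(-31), 30) + 32978)/(z(-204) + 8284) = (2*30/((62 - 1*(-31)) + 2*30) + 32978)/(0 + 8284) = (2*30/((62 + 31) + 60) + 32978)/8284 = (2*30/(93 + 60) + 32978)*(1/8284) = (2*30/153 + 32978)*(1/8284) = (2*30*(1/153) + 32978)*(1/8284) = (20/51 + 32978)*(1/8284) = (1681898/51)*(1/8284) = 840949/211242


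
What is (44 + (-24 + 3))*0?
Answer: 0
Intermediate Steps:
(44 + (-24 + 3))*0 = (44 - 21)*0 = 23*0 = 0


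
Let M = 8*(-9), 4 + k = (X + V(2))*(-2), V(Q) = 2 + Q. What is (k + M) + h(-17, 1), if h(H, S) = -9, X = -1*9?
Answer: -75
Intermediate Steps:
X = -9
k = 6 (k = -4 + (-9 + (2 + 2))*(-2) = -4 + (-9 + 4)*(-2) = -4 - 5*(-2) = -4 + 10 = 6)
M = -72
(k + M) + h(-17, 1) = (6 - 72) - 9 = -66 - 9 = -75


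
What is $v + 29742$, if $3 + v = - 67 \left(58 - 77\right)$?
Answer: $31012$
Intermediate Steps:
$v = 1270$ ($v = -3 - 67 \left(58 - 77\right) = -3 - -1273 = -3 + 1273 = 1270$)
$v + 29742 = 1270 + 29742 = 31012$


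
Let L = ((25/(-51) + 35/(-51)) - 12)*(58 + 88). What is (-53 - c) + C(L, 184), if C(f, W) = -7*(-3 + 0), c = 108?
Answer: -140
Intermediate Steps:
L = -32704/17 (L = ((25*(-1/51) + 35*(-1/51)) - 12)*146 = ((-25/51 - 35/51) - 12)*146 = (-20/17 - 12)*146 = -224/17*146 = -32704/17 ≈ -1923.8)
C(f, W) = 21 (C(f, W) = -7*(-3) = 21)
(-53 - c) + C(L, 184) = (-53 - 1*108) + 21 = (-53 - 108) + 21 = -161 + 21 = -140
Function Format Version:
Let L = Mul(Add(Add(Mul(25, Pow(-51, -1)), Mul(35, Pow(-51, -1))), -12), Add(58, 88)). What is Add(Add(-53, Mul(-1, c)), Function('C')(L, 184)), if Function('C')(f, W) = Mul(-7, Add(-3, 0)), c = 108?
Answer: -140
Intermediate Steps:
L = Rational(-32704, 17) (L = Mul(Add(Add(Mul(25, Rational(-1, 51)), Mul(35, Rational(-1, 51))), -12), 146) = Mul(Add(Add(Rational(-25, 51), Rational(-35, 51)), -12), 146) = Mul(Add(Rational(-20, 17), -12), 146) = Mul(Rational(-224, 17), 146) = Rational(-32704, 17) ≈ -1923.8)
Function('C')(f, W) = 21 (Function('C')(f, W) = Mul(-7, -3) = 21)
Add(Add(-53, Mul(-1, c)), Function('C')(L, 184)) = Add(Add(-53, Mul(-1, 108)), 21) = Add(Add(-53, -108), 21) = Add(-161, 21) = -140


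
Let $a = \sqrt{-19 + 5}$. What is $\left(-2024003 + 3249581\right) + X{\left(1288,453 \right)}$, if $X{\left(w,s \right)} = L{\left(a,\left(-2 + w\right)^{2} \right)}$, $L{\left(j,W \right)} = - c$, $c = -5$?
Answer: $1225583$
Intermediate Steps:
$a = i \sqrt{14}$ ($a = \sqrt{-14} = i \sqrt{14} \approx 3.7417 i$)
$L{\left(j,W \right)} = 5$ ($L{\left(j,W \right)} = \left(-1\right) \left(-5\right) = 5$)
$X{\left(w,s \right)} = 5$
$\left(-2024003 + 3249581\right) + X{\left(1288,453 \right)} = \left(-2024003 + 3249581\right) + 5 = 1225578 + 5 = 1225583$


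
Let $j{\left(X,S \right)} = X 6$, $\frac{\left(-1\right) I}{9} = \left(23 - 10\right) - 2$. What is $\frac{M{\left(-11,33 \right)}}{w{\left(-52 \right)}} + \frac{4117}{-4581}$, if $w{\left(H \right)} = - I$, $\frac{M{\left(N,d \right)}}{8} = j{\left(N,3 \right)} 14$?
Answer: $- \frac{346165}{4581} \approx -75.565$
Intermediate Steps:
$I = -99$ ($I = - 9 \left(\left(23 - 10\right) - 2\right) = - 9 \left(13 - 2\right) = \left(-9\right) 11 = -99$)
$j{\left(X,S \right)} = 6 X$
$M{\left(N,d \right)} = 672 N$ ($M{\left(N,d \right)} = 8 \cdot 6 N 14 = 8 \cdot 84 N = 672 N$)
$w{\left(H \right)} = 99$ ($w{\left(H \right)} = \left(-1\right) \left(-99\right) = 99$)
$\frac{M{\left(-11,33 \right)}}{w{\left(-52 \right)}} + \frac{4117}{-4581} = \frac{672 \left(-11\right)}{99} + \frac{4117}{-4581} = \left(-7392\right) \frac{1}{99} + 4117 \left(- \frac{1}{4581}\right) = - \frac{224}{3} - \frac{4117}{4581} = - \frac{346165}{4581}$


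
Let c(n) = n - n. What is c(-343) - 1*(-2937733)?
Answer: 2937733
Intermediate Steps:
c(n) = 0
c(-343) - 1*(-2937733) = 0 - 1*(-2937733) = 0 + 2937733 = 2937733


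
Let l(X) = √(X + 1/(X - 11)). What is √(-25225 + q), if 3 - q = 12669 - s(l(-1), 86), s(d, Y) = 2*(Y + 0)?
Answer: 3*I*√4191 ≈ 194.21*I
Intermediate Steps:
l(X) = √(X + 1/(-11 + X))
s(d, Y) = 2*Y
q = -12494 (q = 3 - (12669 - 2*86) = 3 - (12669 - 1*172) = 3 - (12669 - 172) = 3 - 1*12497 = 3 - 12497 = -12494)
√(-25225 + q) = √(-25225 - 12494) = √(-37719) = 3*I*√4191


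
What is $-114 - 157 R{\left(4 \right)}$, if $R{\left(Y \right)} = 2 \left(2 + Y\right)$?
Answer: $-1998$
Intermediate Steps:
$R{\left(Y \right)} = 4 + 2 Y$
$-114 - 157 R{\left(4 \right)} = -114 - 157 \left(4 + 2 \cdot 4\right) = -114 - 157 \left(4 + 8\right) = -114 - 1884 = -1998$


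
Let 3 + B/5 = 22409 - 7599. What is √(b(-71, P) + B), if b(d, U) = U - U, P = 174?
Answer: √74035 ≈ 272.09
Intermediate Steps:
b(d, U) = 0
B = 74035 (B = -15 + 5*(22409 - 7599) = -15 + 5*14810 = -15 + 74050 = 74035)
√(b(-71, P) + B) = √(0 + 74035) = √74035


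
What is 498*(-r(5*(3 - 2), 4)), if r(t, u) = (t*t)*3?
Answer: -37350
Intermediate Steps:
r(t, u) = 3*t² (r(t, u) = t²*3 = 3*t²)
498*(-r(5*(3 - 2), 4)) = 498*(-3*(5*(3 - 2))²) = 498*(-3*(5*1)²) = 498*(-3*5²) = 498*(-3*25) = 498*(-1*75) = 498*(-75) = -37350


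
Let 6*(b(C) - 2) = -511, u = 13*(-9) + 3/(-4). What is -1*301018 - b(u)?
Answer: -1805609/6 ≈ -3.0094e+5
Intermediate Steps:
u = -471/4 (u = -117 + 3*(-1/4) = -117 - 3/4 = -471/4 ≈ -117.75)
b(C) = -499/6 (b(C) = 2 + (1/6)*(-511) = 2 - 511/6 = -499/6)
-1*301018 - b(u) = -1*301018 - 1*(-499/6) = -301018 + 499/6 = -1805609/6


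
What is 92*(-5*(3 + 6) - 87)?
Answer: -12144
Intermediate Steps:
92*(-5*(3 + 6) - 87) = 92*(-5*9 - 87) = 92*(-45 - 87) = 92*(-132) = -12144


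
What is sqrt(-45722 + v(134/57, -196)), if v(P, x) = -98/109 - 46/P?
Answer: I*sqrt(2439619957993)/7303 ≈ 213.88*I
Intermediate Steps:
v(P, x) = -98/109 - 46/P (v(P, x) = -98*1/109 - 46/P = -98/109 - 46/P)
sqrt(-45722 + v(134/57, -196)) = sqrt(-45722 + (-98/109 - 46/(134/57))) = sqrt(-45722 + (-98/109 - 46/(134*(1/57)))) = sqrt(-45722 + (-98/109 - 46/134/57)) = sqrt(-45722 + (-98/109 - 46*57/134)) = sqrt(-45722 + (-98/109 - 1311/67)) = sqrt(-45722 - 149465/7303) = sqrt(-334057231/7303) = I*sqrt(2439619957993)/7303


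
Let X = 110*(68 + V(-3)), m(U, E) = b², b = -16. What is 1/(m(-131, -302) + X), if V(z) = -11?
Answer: 1/6526 ≈ 0.00015323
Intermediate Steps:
m(U, E) = 256 (m(U, E) = (-16)² = 256)
X = 6270 (X = 110*(68 - 11) = 110*57 = 6270)
1/(m(-131, -302) + X) = 1/(256 + 6270) = 1/6526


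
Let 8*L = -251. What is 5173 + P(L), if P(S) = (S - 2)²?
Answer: 402361/64 ≈ 6286.9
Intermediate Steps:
L = -251/8 (L = (⅛)*(-251) = -251/8 ≈ -31.375)
P(S) = (-2 + S)²
5173 + P(L) = 5173 + (-2 - 251/8)² = 5173 + (-267/8)² = 5173 + 71289/64 = 402361/64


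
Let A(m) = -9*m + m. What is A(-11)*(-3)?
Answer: -264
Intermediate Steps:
A(m) = -8*m
A(-11)*(-3) = -8*(-11)*(-3) = 88*(-3) = -264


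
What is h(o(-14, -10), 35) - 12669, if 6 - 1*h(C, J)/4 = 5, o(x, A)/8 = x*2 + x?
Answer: -12665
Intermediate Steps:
o(x, A) = 24*x (o(x, A) = 8*(x*2 + x) = 8*(2*x + x) = 8*(3*x) = 24*x)
h(C, J) = 4 (h(C, J) = 24 - 4*5 = 24 - 20 = 4)
h(o(-14, -10), 35) - 12669 = 4 - 12669 = -12665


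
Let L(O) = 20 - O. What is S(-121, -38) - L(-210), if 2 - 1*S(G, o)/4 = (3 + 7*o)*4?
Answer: 3986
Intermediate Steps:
S(G, o) = -40 - 112*o (S(G, o) = 8 - 4*(3 + 7*o)*4 = 8 - 4*(12 + 28*o) = 8 + (-48 - 112*o) = -40 - 112*o)
S(-121, -38) - L(-210) = (-40 - 112*(-38)) - (20 - 1*(-210)) = (-40 + 4256) - (20 + 210) = 4216 - 1*230 = 4216 - 230 = 3986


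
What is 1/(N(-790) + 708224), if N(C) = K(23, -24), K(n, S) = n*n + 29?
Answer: 1/708782 ≈ 1.4109e-6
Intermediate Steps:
K(n, S) = 29 + n**2 (K(n, S) = n**2 + 29 = 29 + n**2)
N(C) = 558 (N(C) = 29 + 23**2 = 29 + 529 = 558)
1/(N(-790) + 708224) = 1/(558 + 708224) = 1/708782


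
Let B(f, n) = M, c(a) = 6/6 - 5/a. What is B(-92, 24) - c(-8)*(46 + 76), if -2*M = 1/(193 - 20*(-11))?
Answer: -327511/1652 ≈ -198.25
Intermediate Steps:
c(a) = 1 - 5/a (c(a) = 6*(1/6) - 5/a = 1 - 5/a)
M = -1/826 (M = -1/(2*(193 - 20*(-11))) = -1/(2*(193 + 220)) = -1/2/413 = -1/2*1/413 = -1/826 ≈ -0.0012107)
B(f, n) = -1/826
B(-92, 24) - c(-8)*(46 + 76) = -1/826 - (-5 - 8)/(-8)*(46 + 76) = -1/826 - (-1/8*(-13))*122 = -1/826 - 13*122/8 = -1/826 - 1*793/4 = -1/826 - 793/4 = -327511/1652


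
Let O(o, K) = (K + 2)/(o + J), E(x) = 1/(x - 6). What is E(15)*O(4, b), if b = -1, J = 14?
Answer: 1/162 ≈ 0.0061728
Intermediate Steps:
E(x) = 1/(-6 + x)
O(o, K) = (2 + K)/(14 + o) (O(o, K) = (K + 2)/(o + 14) = (2 + K)/(14 + o))
E(15)*O(4, b) = ((2 - 1)/(14 + 4))/(-6 + 15) = (1/18)/9 = ((1/18)*1)/9 = (⅑)*(1/18) = 1/162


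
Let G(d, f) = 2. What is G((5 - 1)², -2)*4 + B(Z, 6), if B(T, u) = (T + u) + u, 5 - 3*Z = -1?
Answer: 22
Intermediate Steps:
Z = 2 (Z = 5/3 - ⅓*(-1) = 5/3 + ⅓ = 2)
B(T, u) = T + 2*u
G((5 - 1)², -2)*4 + B(Z, 6) = 2*4 + (2 + 2*6) = 8 + (2 + 12) = 8 + 14 = 22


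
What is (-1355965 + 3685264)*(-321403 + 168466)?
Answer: -356236001163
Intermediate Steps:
(-1355965 + 3685264)*(-321403 + 168466) = 2329299*(-152937) = -356236001163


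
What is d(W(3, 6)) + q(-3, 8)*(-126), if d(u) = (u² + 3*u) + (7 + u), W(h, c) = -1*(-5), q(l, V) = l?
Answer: 430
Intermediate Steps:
W(h, c) = 5
d(u) = 7 + u² + 4*u
d(W(3, 6)) + q(-3, 8)*(-126) = (7 + 5² + 4*5) - 3*(-126) = (7 + 25 + 20) + 378 = 52 + 378 = 430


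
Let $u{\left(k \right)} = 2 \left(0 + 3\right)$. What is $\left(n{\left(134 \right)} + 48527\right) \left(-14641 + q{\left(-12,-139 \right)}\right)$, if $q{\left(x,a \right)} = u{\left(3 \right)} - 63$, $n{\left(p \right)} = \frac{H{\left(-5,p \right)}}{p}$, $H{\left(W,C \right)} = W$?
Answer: $- \frac{47787702937}{67} \approx -7.1325 \cdot 10^{8}$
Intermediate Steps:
$n{\left(p \right)} = - \frac{5}{p}$
$u{\left(k \right)} = 6$ ($u{\left(k \right)} = 2 \cdot 3 = 6$)
$q{\left(x,a \right)} = -57$ ($q{\left(x,a \right)} = 6 - 63 = -57$)
$\left(n{\left(134 \right)} + 48527\right) \left(-14641 + q{\left(-12,-139 \right)}\right) = \left(- \frac{5}{134} + 48527\right) \left(-14641 - 57\right) = \left(\left(-5\right) \frac{1}{134} + 48527\right) \left(-14698\right) = \left(- \frac{5}{134} + 48527\right) \left(-14698\right) = \frac{6502613}{134} \left(-14698\right) = - \frac{47787702937}{67}$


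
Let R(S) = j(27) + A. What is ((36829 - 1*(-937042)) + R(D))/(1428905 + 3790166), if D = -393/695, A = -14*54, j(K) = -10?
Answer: 973105/5219071 ≈ 0.18645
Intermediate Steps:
A = -756
D = -393/695 (D = -393*1/695 = -393/695 ≈ -0.56547)
R(S) = -766 (R(S) = -10 - 756 = -766)
((36829 - 1*(-937042)) + R(D))/(1428905 + 3790166) = ((36829 - 1*(-937042)) - 766)/(1428905 + 3790166) = ((36829 + 937042) - 766)/5219071 = (973871 - 766)*(1/5219071) = 973105*(1/5219071) = 973105/5219071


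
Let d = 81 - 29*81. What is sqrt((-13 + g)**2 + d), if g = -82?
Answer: sqrt(6757) ≈ 82.201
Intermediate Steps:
d = -2268 (d = 81 - 2349 = -2268)
sqrt((-13 + g)**2 + d) = sqrt((-13 - 82)**2 - 2268) = sqrt((-95)**2 - 2268) = sqrt(9025 - 2268) = sqrt(6757)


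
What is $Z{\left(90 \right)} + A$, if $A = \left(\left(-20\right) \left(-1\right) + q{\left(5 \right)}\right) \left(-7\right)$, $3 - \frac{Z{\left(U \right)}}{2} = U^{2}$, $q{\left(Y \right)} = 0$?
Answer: $-16334$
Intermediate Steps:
$Z{\left(U \right)} = 6 - 2 U^{2}$
$A = -140$ ($A = \left(\left(-20\right) \left(-1\right) + 0\right) \left(-7\right) = \left(20 + 0\right) \left(-7\right) = 20 \left(-7\right) = -140$)
$Z{\left(90 \right)} + A = \left(6 - 2 \cdot 90^{2}\right) - 140 = \left(6 - 16200\right) - 140 = -16194 - 140 = -16334$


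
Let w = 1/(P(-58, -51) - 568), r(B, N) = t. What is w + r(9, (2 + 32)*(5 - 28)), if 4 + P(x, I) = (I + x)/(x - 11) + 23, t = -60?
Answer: -2266389/37772 ≈ -60.002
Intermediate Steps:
r(B, N) = -60
P(x, I) = 19 + (I + x)/(-11 + x) (P(x, I) = -4 + ((I + x)/(x - 11) + 23) = -4 + ((I + x)/(-11 + x) + 23) = -4 + (23 + (I + x)/(-11 + x)) = 19 + (I + x)/(-11 + x))
w = -69/37772 (w = 1/((-209 - 51 + 20*(-58))/(-11 - 58) - 568) = 1/((-209 - 51 - 1160)/(-69) - 568) = 1/(-1/69*(-1420) - 568) = 1/(1420/69 - 568) = 1/(-37772/69) = -69/37772 ≈ -0.0018268)
w + r(9, (2 + 32)*(5 - 28)) = -69/37772 - 60 = -2266389/37772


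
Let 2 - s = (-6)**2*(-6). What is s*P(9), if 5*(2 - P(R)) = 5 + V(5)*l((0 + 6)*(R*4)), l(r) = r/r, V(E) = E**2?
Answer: -872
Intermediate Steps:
s = 218 (s = 2 - (-6)**2*(-6) = 2 - 36*(-6) = 2 - 1*(-216) = 2 + 216 = 218)
l(r) = 1
P(R) = -4 (P(R) = 2 - (5 + 5**2*1)/5 = 2 - (5 + 25*1)/5 = 2 - (5 + 25)/5 = 2 - 1/5*30 = 2 - 6 = -4)
s*P(9) = 218*(-4) = -872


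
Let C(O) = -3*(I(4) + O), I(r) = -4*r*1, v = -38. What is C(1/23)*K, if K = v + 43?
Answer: 5505/23 ≈ 239.35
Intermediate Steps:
I(r) = -4*r
K = 5 (K = -38 + 43 = 5)
C(O) = 48 - 3*O (C(O) = -3*(-4*4 + O) = -3*(-16 + O) = 48 - 3*O)
C(1/23)*K = (48 - 3/23)*5 = (1101/23)*5 = 5505/23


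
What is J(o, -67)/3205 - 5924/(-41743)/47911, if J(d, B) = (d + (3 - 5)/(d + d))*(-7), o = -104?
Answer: 2329355446433/10255737820744 ≈ 0.22713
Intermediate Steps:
J(d, B) = -7*d + 7/d (J(d, B) = (d - 2*1/(2*d))*(-7) = (d - 1/d)*(-7) = -7*d + 7/d)
J(o, -67)/3205 - 5924/(-41743)/47911 = (-7*(-104) + 7/(-104))/3205 - 5924/(-41743)/47911 = (728 + 7*(-1/104))*(1/3205) - 5924*(-1/41743)*(1/47911) = (728 - 7/104)*(1/3205) + (5924/41743)*(1/47911) = (75705/104)*(1/3205) + 5924/1999948873 = 15141/66664 + 5924/1999948873 = 2329355446433/10255737820744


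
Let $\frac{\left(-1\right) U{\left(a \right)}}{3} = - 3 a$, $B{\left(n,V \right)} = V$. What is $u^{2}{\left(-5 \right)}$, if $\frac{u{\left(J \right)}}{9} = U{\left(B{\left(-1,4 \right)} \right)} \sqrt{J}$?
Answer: $-524880$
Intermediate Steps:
$U{\left(a \right)} = 9 a$ ($U{\left(a \right)} = - 3 \left(- 3 a\right) = 9 a$)
$u{\left(J \right)} = 324 \sqrt{J}$ ($u{\left(J \right)} = 9 \cdot 9 \cdot 4 \sqrt{J} = 9 \cdot 36 \sqrt{J} = 324 \sqrt{J}$)
$u^{2}{\left(-5 \right)} = \left(324 \sqrt{-5}\right)^{2} = \left(324 i \sqrt{5}\right)^{2} = -524880$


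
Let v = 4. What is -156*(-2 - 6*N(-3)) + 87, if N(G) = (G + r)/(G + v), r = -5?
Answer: -7089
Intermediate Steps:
N(G) = (-5 + G)/(4 + G) (N(G) = (G - 5)/(G + 4) = (-5 + G)/(4 + G))
-156*(-2 - 6*N(-3)) + 87 = -156*(-2 - 6*(-5 - 3)/(4 - 3)) + 87 = -156*(-2 - 6*(-8)/1) + 87 = -156*(-2 - 6*(-8)) + 87 = -156*(-2 + 48) + 87 = -156*46 + 87 = -7176 + 87 = -7089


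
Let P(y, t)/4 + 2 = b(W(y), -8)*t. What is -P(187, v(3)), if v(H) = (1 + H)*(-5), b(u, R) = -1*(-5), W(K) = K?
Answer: 408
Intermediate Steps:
b(u, R) = 5
v(H) = -5 - 5*H
P(y, t) = -8 + 20*t (P(y, t) = -8 + 4*(5*t) = -8 + 20*t)
-P(187, v(3)) = -(-8 + 20*(-5 - 5*3)) = -(-8 + 20*(-5 - 15)) = -(-8 + 20*(-20)) = -(-8 - 400) = -1*(-408) = 408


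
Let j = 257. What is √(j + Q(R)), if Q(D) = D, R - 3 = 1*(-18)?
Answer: 11*√2 ≈ 15.556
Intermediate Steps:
R = -15 (R = 3 + 1*(-18) = 3 - 18 = -15)
√(j + Q(R)) = √(257 - 15) = √242 = 11*√2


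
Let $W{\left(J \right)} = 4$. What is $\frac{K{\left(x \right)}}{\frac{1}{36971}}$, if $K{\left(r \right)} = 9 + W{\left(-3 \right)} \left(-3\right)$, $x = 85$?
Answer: $-110913$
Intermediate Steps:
$K{\left(r \right)} = -3$ ($K{\left(r \right)} = 9 + 4 \left(-3\right) = 9 - 12 = -3$)
$\frac{K{\left(x \right)}}{\frac{1}{36971}} = - \frac{3}{\frac{1}{36971}} = - 3 \frac{1}{\frac{1}{36971}} = \left(-3\right) 36971 = -110913$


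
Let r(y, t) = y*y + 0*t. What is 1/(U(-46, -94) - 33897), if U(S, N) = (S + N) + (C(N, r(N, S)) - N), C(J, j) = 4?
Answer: -1/33939 ≈ -2.9465e-5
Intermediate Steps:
r(y, t) = y**2 (r(y, t) = y**2 + 0 = y**2)
U(S, N) = 4 + S (U(S, N) = (S + N) + (4 - N) = (N + S) + (4 - N) = 4 + S)
1/(U(-46, -94) - 33897) = 1/((4 - 46) - 33897) = 1/(-42 - 33897) = 1/(-33939) = -1/33939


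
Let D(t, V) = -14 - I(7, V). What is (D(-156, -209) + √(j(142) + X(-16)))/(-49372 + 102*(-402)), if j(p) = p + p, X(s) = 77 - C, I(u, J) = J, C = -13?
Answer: -15/6952 - √374/90376 ≈ -0.0023716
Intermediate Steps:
D(t, V) = -14 - V
X(s) = 90 (X(s) = 77 - 1*(-13) = 77 + 13 = 90)
j(p) = 2*p
(D(-156, -209) + √(j(142) + X(-16)))/(-49372 + 102*(-402)) = ((-14 - 1*(-209)) + √(2*142 + 90))/(-49372 + 102*(-402)) = ((-14 + 209) + √(284 + 90))/(-49372 - 41004) = (195 + √374)/(-90376) = (195 + √374)*(-1/90376) = -15/6952 - √374/90376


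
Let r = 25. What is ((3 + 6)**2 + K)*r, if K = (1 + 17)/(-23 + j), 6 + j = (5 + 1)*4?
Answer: 1935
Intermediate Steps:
j = 18 (j = -6 + (5 + 1)*4 = -6 + 6*4 = -6 + 24 = 18)
K = -18/5 (K = (1 + 17)/(-23 + 18) = 18/(-5) = 18*(-1/5) = -18/5 ≈ -3.6000)
((3 + 6)**2 + K)*r = ((3 + 6)**2 - 18/5)*25 = (9**2 - 18/5)*25 = (81 - 18/5)*25 = (387/5)*25 = 1935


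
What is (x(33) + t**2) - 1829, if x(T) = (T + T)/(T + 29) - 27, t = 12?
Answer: -53039/31 ≈ -1710.9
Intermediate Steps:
x(T) = -27 + 2*T/(29 + T) (x(T) = (2*T)/(29 + T) - 27 = 2*T/(29 + T) - 27 = -27 + 2*T/(29 + T))
(x(33) + t**2) - 1829 = ((-783 - 25*33)/(29 + 33) + 12**2) - 1829 = ((-783 - 825)/62 + 144) - 1829 = ((1/62)*(-1608) + 144) - 1829 = (-804/31 + 144) - 1829 = 3660/31 - 1829 = -53039/31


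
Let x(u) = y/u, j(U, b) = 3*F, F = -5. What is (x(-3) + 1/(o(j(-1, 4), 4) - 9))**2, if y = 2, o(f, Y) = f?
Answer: 289/576 ≈ 0.50174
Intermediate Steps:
j(U, b) = -15 (j(U, b) = 3*(-5) = -15)
x(u) = 2/u
(x(-3) + 1/(o(j(-1, 4), 4) - 9))**2 = (2/(-3) + 1/(-15 - 9))**2 = (2*(-1/3) + 1/(-24))**2 = (-2/3 - 1/24)**2 = (-17/24)**2 = 289/576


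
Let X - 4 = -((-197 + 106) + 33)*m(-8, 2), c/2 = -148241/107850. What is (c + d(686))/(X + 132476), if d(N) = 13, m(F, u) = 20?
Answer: 69098/900817125 ≈ 7.6706e-5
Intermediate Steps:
c = -148241/53925 (c = 2*(-148241/107850) = -148241/53925 ≈ -2.7490)
X = 1164 (X = 4 - ((-197 + 106) + 33)*20 = 4 - (-91 + 33)*20 = 4 - (-58)*20 = 4 - 1*(-1160) = 4 + 1160 = 1164)
(c + d(686))/(X + 132476) = (-148241/53925 + 13)/(1164 + 132476) = (552784/53925)/133640 = (552784/53925)*(1/133640) = 69098/900817125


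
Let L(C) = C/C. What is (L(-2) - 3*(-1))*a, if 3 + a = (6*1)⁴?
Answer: 5172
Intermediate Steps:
L(C) = 1
a = 1293 (a = -3 + (6*1)⁴ = -3 + 6⁴ = -3 + 1296 = 1293)
(L(-2) - 3*(-1))*a = (1 - 3*(-1))*1293 = (1 + 3)*1293 = 4*1293 = 5172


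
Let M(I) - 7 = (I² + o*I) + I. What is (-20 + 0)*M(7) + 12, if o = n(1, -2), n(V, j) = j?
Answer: -968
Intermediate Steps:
o = -2
M(I) = 7 + I² - I (M(I) = 7 + ((I² - 2*I) + I) = 7 + (I² - I) = 7 + I² - I)
(-20 + 0)*M(7) + 12 = (-20 + 0)*(7 + 7² - 1*7) + 12 = -20*(7 + 49 - 7) + 12 = -20*49 + 12 = -980 + 12 = -968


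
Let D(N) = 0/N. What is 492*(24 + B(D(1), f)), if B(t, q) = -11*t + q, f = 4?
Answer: 13776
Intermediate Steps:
D(N) = 0
B(t, q) = q - 11*t
492*(24 + B(D(1), f)) = 492*(24 + (4 - 11*0)) = 492*(24 + (4 + 0)) = 492*(24 + 4) = 492*28 = 13776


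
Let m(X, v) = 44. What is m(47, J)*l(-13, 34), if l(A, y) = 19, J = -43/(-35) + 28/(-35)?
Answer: 836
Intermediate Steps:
J = 3/7 (J = -43*(-1/35) + 28*(-1/35) = 43/35 - ⅘ = 3/7 ≈ 0.42857)
m(47, J)*l(-13, 34) = 44*19 = 836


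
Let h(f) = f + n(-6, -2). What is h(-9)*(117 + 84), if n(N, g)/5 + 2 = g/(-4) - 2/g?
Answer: -4623/2 ≈ -2311.5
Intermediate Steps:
n(N, g) = -10 - 10/g - 5*g/4 (n(N, g) = -10 + 5*(g/(-4) - 2/g) = -10 + 5*(g*(-¼) - 2/g) = -10 + 5*(-g/4 - 2/g) = -10 + 5*(-2/g - g/4) = -10 + (-10/g - 5*g/4) = -10 - 10/g - 5*g/4)
h(f) = -5/2 + f (h(f) = f + (-10 - 10/(-2) - 5/4*(-2)) = f + (-10 - 10*(-½) + 5/2) = f + (-10 + 5 + 5/2) = f - 5/2 = -5/2 + f)
h(-9)*(117 + 84) = (-5/2 - 9)*(117 + 84) = -23/2*201 = -4623/2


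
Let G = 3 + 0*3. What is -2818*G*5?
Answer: -42270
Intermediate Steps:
G = 3 (G = 3 + 0 = 3)
-2818*G*5 = -8454*5 = -2818*15 = -42270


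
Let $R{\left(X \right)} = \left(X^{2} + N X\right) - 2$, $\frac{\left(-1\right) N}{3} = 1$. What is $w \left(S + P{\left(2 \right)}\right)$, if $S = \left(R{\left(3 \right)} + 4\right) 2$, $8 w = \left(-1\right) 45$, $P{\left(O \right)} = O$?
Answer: $- \frac{135}{4} \approx -33.75$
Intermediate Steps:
$N = -3$ ($N = \left(-3\right) 1 = -3$)
$R{\left(X \right)} = -2 + X^{2} - 3 X$ ($R{\left(X \right)} = \left(X^{2} - 3 X\right) - 2 = -2 + X^{2} - 3 X$)
$w = - \frac{45}{8}$ ($w = \frac{\left(-1\right) 45}{8} = \frac{1}{8} \left(-45\right) = - \frac{45}{8} \approx -5.625$)
$S = 4$ ($S = \left(\left(-2 + 3^{2} - 9\right) + 4\right) 2 = \left(\left(-2 + 9 - 9\right) + 4\right) 2 = \left(-2 + 4\right) 2 = 2 \cdot 2 = 4$)
$w \left(S + P{\left(2 \right)}\right) = - \frac{45 \left(4 + 2\right)}{8} = \left(- \frac{45}{8}\right) 6 = - \frac{135}{4}$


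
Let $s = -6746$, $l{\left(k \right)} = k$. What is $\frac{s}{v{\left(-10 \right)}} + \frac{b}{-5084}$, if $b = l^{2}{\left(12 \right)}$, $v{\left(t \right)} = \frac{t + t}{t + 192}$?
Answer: $\frac{390124373}{6355} \approx 61389.0$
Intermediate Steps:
$v{\left(t \right)} = \frac{2 t}{192 + t}$
$b = 144$ ($b = 12^{2} = 144$)
$\frac{s}{v{\left(-10 \right)}} + \frac{b}{-5084} = - \frac{6746}{2 \left(-10\right) \frac{1}{192 - 10}} + \frac{144}{-5084} = - \frac{6746}{2 \left(-10\right) \frac{1}{182}} + 144 \left(- \frac{1}{5084}\right) = - \frac{6746}{2 \left(-10\right) \frac{1}{182}} - \frac{36}{1271} = - \frac{6746}{- \frac{10}{91}} - \frac{36}{1271} = \left(-6746\right) \left(- \frac{91}{10}\right) - \frac{36}{1271} = \frac{306943}{5} - \frac{36}{1271} = \frac{390124373}{6355}$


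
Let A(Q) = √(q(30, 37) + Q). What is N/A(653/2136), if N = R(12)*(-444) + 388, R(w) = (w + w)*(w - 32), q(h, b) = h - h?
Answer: 427016*√348702/653 ≈ 3.8615e+5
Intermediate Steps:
q(h, b) = 0
R(w) = 2*w*(-32 + w) (R(w) = (2*w)*(-32 + w) = 2*w*(-32 + w))
A(Q) = √Q (A(Q) = √(0 + Q) = √Q)
N = 213508 (N = (2*12*(-32 + 12))*(-444) + 388 = (2*12*(-20))*(-444) + 388 = -480*(-444) + 388 = 213120 + 388 = 213508)
N/A(653/2136) = 213508/(√(653/2136)) = 213508/((√348702/1068)) = 213508*(2*√348702/653) = 427016*√348702/653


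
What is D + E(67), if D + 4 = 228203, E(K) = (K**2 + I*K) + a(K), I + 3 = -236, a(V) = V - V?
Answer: 216675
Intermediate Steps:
a(V) = 0
I = -239 (I = -3 - 236 = -239)
E(K) = K**2 - 239*K (E(K) = (K**2 - 239*K) + 0 = K**2 - 239*K)
D = 228199 (D = -4 + 228203 = 228199)
D + E(67) = 228199 + 67*(-239 + 67) = 228199 + 67*(-172) = 228199 - 11524 = 216675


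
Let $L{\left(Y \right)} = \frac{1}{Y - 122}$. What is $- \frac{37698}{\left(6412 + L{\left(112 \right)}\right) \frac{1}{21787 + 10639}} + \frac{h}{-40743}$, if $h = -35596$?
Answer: $- \frac{166012751418572}{870800139} \approx -1.9064 \cdot 10^{5}$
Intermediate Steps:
$L{\left(Y \right)} = \frac{1}{-122 + Y}$
$- \frac{37698}{\left(6412 + L{\left(112 \right)}\right) \frac{1}{21787 + 10639}} + \frac{h}{-40743} = - \frac{37698}{\left(6412 + \frac{1}{-122 + 112}\right) \frac{1}{21787 + 10639}} - \frac{35596}{-40743} = - \frac{37698}{\left(6412 + \frac{1}{-10}\right) \frac{1}{32426}} - - \frac{35596}{40743} = - \frac{37698}{\left(6412 - \frac{1}{10}\right) \frac{1}{32426}} + \frac{35596}{40743} = - \frac{37698}{\frac{64119}{10} \cdot \frac{1}{32426}} + \frac{35596}{40743} = - \frac{37698}{\frac{64119}{324260}} + \frac{35596}{40743} = \left(-37698\right) \frac{324260}{64119} + \frac{35596}{40743} = - \frac{4074651160}{21373} + \frac{35596}{40743} = - \frac{166012751418572}{870800139}$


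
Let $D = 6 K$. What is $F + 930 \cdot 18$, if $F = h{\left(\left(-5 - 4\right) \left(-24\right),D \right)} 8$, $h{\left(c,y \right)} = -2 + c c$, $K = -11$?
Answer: $389972$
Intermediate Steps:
$D = -66$ ($D = 6 \left(-11\right) = -66$)
$h{\left(c,y \right)} = -2 + c^{2}$
$F = 373232$ ($F = \left(-2 + \left(\left(-5 - 4\right) \left(-24\right)\right)^{2}\right) 8 = \left(-2 + \left(\left(-9\right) \left(-24\right)\right)^{2}\right) 8 = \left(-2 + 216^{2}\right) 8 = \left(-2 + 46656\right) 8 = 46654 \cdot 8 = 373232$)
$F + 930 \cdot 18 = 373232 + 930 \cdot 18 = 373232 + 16740 = 389972$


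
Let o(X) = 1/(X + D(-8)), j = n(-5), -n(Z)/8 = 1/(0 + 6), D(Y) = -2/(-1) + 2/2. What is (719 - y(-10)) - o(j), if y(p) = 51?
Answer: 3337/5 ≈ 667.40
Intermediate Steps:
D(Y) = 3 (D(Y) = -2*(-1) + 2*(1/2) = 2 + 1 = 3)
n(Z) = -4/3 (n(Z) = -8/(0 + 6) = -8/6 = -8*1/6 = -4/3)
j = -4/3 ≈ -1.3333
o(X) = 1/(3 + X) (o(X) = 1/(X + 3) = 1/(3 + X))
(719 - y(-10)) - o(j) = (719 - 1*51) - 1/(3 - 4/3) = (719 - 51) - 1/5/3 = 668 - 1*3/5 = 668 - 3/5 = 3337/5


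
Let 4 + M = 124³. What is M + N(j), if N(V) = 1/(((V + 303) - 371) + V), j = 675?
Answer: 2444286841/1282 ≈ 1.9066e+6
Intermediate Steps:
M = 1906620 (M = -4 + 124³ = -4 + 1906624 = 1906620)
N(V) = 1/(-68 + 2*V) (N(V) = 1/(((303 + V) - 371) + V) = 1/((-68 + V) + V) = 1/(-68 + 2*V))
M + N(j) = 1906620 + 1/(2*(-34 + 675)) = 1906620 + (½)/641 = 1906620 + (½)*(1/641) = 1906620 + 1/1282 = 2444286841/1282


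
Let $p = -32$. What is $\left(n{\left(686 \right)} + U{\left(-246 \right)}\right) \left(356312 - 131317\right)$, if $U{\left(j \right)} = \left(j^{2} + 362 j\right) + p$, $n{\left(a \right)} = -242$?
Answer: $-6482105950$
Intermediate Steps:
$U{\left(j \right)} = -32 + j^{2} + 362 j$ ($U{\left(j \right)} = \left(j^{2} + 362 j\right) - 32 = -32 + j^{2} + 362 j$)
$\left(n{\left(686 \right)} + U{\left(-246 \right)}\right) \left(356312 - 131317\right) = \left(-242 + \left(-32 + \left(-246\right)^{2} + 362 \left(-246\right)\right)\right) \left(356312 - 131317\right) = \left(-242 - 28568\right) 224995 = \left(-28810\right) 224995 = -6482105950$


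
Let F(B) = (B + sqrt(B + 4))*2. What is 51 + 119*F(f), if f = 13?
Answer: 3145 + 238*sqrt(17) ≈ 4126.3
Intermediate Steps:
F(B) = 2*B + 2*sqrt(4 + B) (F(B) = (B + sqrt(4 + B))*2 = 2*B + 2*sqrt(4 + B))
51 + 119*F(f) = 51 + 119*(2*13 + 2*sqrt(4 + 13)) = 51 + 119*(26 + 2*sqrt(17)) = 51 + (3094 + 238*sqrt(17)) = 3145 + 238*sqrt(17)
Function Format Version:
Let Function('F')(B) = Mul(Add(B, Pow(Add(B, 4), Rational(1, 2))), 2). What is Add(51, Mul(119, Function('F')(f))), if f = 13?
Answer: Add(3145, Mul(238, Pow(17, Rational(1, 2)))) ≈ 4126.3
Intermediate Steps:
Function('F')(B) = Add(Mul(2, B), Mul(2, Pow(Add(4, B), Rational(1, 2)))) (Function('F')(B) = Mul(Add(B, Pow(Add(4, B), Rational(1, 2))), 2) = Add(Mul(2, B), Mul(2, Pow(Add(4, B), Rational(1, 2)))))
Add(51, Mul(119, Function('F')(f))) = Add(51, Mul(119, Add(Mul(2, 13), Mul(2, Pow(Add(4, 13), Rational(1, 2)))))) = Add(51, Mul(119, Add(26, Mul(2, Pow(17, Rational(1, 2)))))) = Add(51, Add(3094, Mul(238, Pow(17, Rational(1, 2))))) = Add(3145, Mul(238, Pow(17, Rational(1, 2))))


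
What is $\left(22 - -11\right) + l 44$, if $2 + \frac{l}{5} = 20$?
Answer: $3993$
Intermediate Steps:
$l = 90$ ($l = -10 + 5 \cdot 20 = -10 + 100 = 90$)
$\left(22 - -11\right) + l 44 = \left(22 - -11\right) + 90 \cdot 44 = \left(22 + 11\right) + 3960 = 33 + 3960 = 3993$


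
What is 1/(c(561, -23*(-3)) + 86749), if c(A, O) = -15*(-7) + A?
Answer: 1/87415 ≈ 1.1440e-5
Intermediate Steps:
c(A, O) = 105 + A
1/(c(561, -23*(-3)) + 86749) = 1/((105 + 561) + 86749) = 1/(666 + 86749) = 1/87415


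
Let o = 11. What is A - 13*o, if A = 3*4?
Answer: -131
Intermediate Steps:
A = 12
A - 13*o = 12 - 13*11 = 12 - 143 = -131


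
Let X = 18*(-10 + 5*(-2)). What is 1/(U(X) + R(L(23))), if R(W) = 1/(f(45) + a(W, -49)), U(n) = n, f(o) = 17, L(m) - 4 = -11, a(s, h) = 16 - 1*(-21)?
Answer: -54/19439 ≈ -0.0027779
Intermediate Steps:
a(s, h) = 37 (a(s, h) = 16 + 21 = 37)
L(m) = -7 (L(m) = 4 - 11 = -7)
X = -360 (X = 18*(-10 - 10) = 18*(-20) = -360)
R(W) = 1/54 (R(W) = 1/(17 + 37) = 1/54)
1/(U(X) + R(L(23))) = 1/(-360 + 1/54) = 1/(-19439/54) = -54/19439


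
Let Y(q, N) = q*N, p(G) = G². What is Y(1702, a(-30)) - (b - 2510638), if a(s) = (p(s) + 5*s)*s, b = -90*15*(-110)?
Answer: -35932862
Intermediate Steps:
b = 148500 (b = -1350*(-110) = 148500)
a(s) = s*(s² + 5*s) (a(s) = (s² + 5*s)*s = s*(s² + 5*s))
Y(q, N) = N*q
Y(1702, a(-30)) - (b - 2510638) = ((-30)²*(5 - 30))*1702 - (148500 - 2510638) = (900*(-25))*1702 - 1*(-2362138) = -22500*1702 + 2362138 = -38295000 + 2362138 = -35932862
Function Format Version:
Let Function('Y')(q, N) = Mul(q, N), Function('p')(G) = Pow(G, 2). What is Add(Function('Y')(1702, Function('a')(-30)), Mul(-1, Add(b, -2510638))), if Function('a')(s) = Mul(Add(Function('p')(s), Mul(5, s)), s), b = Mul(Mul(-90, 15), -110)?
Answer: -35932862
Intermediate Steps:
b = 148500 (b = Mul(-1350, -110) = 148500)
Function('a')(s) = Mul(s, Add(Pow(s, 2), Mul(5, s))) (Function('a')(s) = Mul(Add(Pow(s, 2), Mul(5, s)), s) = Mul(s, Add(Pow(s, 2), Mul(5, s))))
Function('Y')(q, N) = Mul(N, q)
Add(Function('Y')(1702, Function('a')(-30)), Mul(-1, Add(b, -2510638))) = Add(Mul(Mul(Pow(-30, 2), Add(5, -30)), 1702), Mul(-1, Add(148500, -2510638))) = Add(Mul(Mul(900, -25), 1702), Mul(-1, -2362138)) = Add(Mul(-22500, 1702), 2362138) = Add(-38295000, 2362138) = -35932862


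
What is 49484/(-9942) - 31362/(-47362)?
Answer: -507965051/117718251 ≈ -4.3151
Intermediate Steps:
49484/(-9942) - 31362/(-47362) = 49484*(-1/9942) - 31362*(-1/47362) = -24742/4971 + 15681/23681 = -507965051/117718251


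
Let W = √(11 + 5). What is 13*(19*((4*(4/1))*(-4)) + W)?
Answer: -15756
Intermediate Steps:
W = 4 (W = √16 = 4)
13*(19*((4*(4/1))*(-4)) + W) = 13*(19*((4*(4/1))*(-4)) + 4) = 13*(19*((4*(4*1))*(-4)) + 4) = 13*(19*((4*4)*(-4)) + 4) = 13*(19*(16*(-4)) + 4) = 13*(19*(-64) + 4) = 13*(-1216 + 4) = 13*(-1212) = -15756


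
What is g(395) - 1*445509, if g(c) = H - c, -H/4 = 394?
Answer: -447480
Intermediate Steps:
H = -1576 (H = -4*394 = -1576)
g(c) = -1576 - c
g(395) - 1*445509 = (-1576 - 1*395) - 1*445509 = (-1576 - 395) - 445509 = -1971 - 445509 = -447480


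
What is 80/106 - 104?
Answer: -5472/53 ≈ -103.25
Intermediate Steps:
80/106 - 104 = (1/106)*80 - 104 = 40/53 - 104 = -5472/53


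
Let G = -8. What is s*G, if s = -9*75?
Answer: 5400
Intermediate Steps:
s = -675
s*G = -675*(-8) = 5400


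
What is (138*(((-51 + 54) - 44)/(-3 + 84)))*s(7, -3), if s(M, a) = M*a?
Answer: 13202/9 ≈ 1466.9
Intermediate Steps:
(138*(((-51 + 54) - 44)/(-3 + 84)))*s(7, -3) = (138*(((-51 + 54) - 44)/(-3 + 84)))*(7*(-3)) = (138*((3 - 44)/81))*(-21) = (138*(-41*1/81))*(-21) = (138*(-41/81))*(-21) = -1886/27*(-21) = 13202/9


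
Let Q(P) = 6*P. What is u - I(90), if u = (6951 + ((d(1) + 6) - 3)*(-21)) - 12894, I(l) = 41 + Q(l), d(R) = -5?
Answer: -6482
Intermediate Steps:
I(l) = 41 + 6*l
u = -5901 (u = (6951 + ((-5 + 6) - 3)*(-21)) - 12894 = (6951 + (1 - 3)*(-21)) - 12894 = (6951 - 2*(-21)) - 12894 = (6951 + 42) - 12894 = 6993 - 12894 = -5901)
u - I(90) = -5901 - (41 + 6*90) = -5901 - (41 + 540) = -5901 - 1*581 = -5901 - 581 = -6482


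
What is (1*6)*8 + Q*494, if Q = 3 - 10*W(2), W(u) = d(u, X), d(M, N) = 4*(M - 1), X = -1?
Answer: -18230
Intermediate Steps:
d(M, N) = -4 + 4*M (d(M, N) = 4*(-1 + M) = -4 + 4*M)
W(u) = -4 + 4*u
Q = -37 (Q = 3 - 10*(-4 + 4*2) = 3 - 10*(-4 + 8) = 3 - 10*4 = 3 - 40 = -37)
(1*6)*8 + Q*494 = (1*6)*8 - 37*494 = 6*8 - 18278 = 48 - 18278 = -18230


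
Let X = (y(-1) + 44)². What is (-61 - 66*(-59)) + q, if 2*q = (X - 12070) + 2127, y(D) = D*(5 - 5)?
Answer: -341/2 ≈ -170.50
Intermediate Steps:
y(D) = 0 (y(D) = D*0 = 0)
X = 1936 (X = (0 + 44)² = 44² = 1936)
q = -8007/2 (q = ((1936 - 12070) + 2127)/2 = (-10134 + 2127)/2 = (½)*(-8007) = -8007/2 ≈ -4003.5)
(-61 - 66*(-59)) + q = (-61 - 66*(-59)) - 8007/2 = (-61 + 3894) - 8007/2 = 3833 - 8007/2 = -341/2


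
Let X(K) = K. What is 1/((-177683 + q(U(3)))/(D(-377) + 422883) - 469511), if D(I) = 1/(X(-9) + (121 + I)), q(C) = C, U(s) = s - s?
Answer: -112063994/52615324972929 ≈ -2.1299e-6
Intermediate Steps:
U(s) = 0
D(I) = 1/(112 + I) (D(I) = 1/(-9 + (121 + I)) = 1/(112 + I))
1/((-177683 + q(U(3)))/(D(-377) + 422883) - 469511) = 1/((-177683 + 0)/(1/(112 - 377) + 422883) - 469511) = 1/(-177683/(1/(-265) + 422883) - 469511) = 1/(-177683/(-1/265 + 422883) - 469511) = 1/(-177683/112063994/265 - 469511) = 1/(-177683*265/112063994 - 469511) = 1/(-47085995/112063994 - 469511) = 1/(-52615324972929/112063994) = -112063994/52615324972929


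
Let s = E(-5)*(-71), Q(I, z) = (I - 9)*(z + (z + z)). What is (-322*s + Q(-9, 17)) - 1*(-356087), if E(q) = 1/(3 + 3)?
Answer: 1076938/3 ≈ 3.5898e+5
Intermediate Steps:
Q(I, z) = 3*z*(-9 + I) (Q(I, z) = (-9 + I)*(z + 2*z) = (-9 + I)*(3*z) = 3*z*(-9 + I))
E(q) = ⅙ (E(q) = 1/6 = ⅙)
s = -71/6 (s = (⅙)*(-71) = -71/6 ≈ -11.833)
(-322*s + Q(-9, 17)) - 1*(-356087) = (-322*(-71/6) + 3*17*(-9 - 9)) - 1*(-356087) = (11431/3 + 3*17*(-18)) + 356087 = (11431/3 - 918) + 356087 = 8677/3 + 356087 = 1076938/3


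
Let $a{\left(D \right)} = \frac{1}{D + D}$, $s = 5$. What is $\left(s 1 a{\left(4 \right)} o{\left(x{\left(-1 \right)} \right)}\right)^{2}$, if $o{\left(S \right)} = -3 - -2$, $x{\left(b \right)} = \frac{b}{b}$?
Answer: $\frac{25}{64} \approx 0.39063$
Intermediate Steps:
$x{\left(b \right)} = 1$
$a{\left(D \right)} = \frac{1}{2 D}$
$o{\left(S \right)} = -1$ ($o{\left(S \right)} = -3 + 2 = -1$)
$\left(s 1 a{\left(4 \right)} o{\left(x{\left(-1 \right)} \right)}\right)^{2} = \left(5 \cdot 1 \frac{1}{2 \cdot 4} \left(-1\right)\right)^{2} = \left(5 \cdot \frac{1}{2} \cdot \frac{1}{4} \left(-1\right)\right)^{2} = \left(5 \cdot \frac{1}{8} \left(-1\right)\right)^{2} = \left(\frac{5}{8} \left(-1\right)\right)^{2} = \left(- \frac{5}{8}\right)^{2} = \frac{25}{64}$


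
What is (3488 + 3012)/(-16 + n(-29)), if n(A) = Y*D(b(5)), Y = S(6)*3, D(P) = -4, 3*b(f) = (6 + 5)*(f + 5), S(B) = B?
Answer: -1625/22 ≈ -73.864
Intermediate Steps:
b(f) = 55/3 + 11*f/3 (b(f) = ((6 + 5)*(f + 5))/3 = (11*(5 + f))/3 = (55 + 11*f)/3 = 55/3 + 11*f/3)
Y = 18 (Y = 6*3 = 18)
n(A) = -72 (n(A) = 18*(-4) = -72)
(3488 + 3012)/(-16 + n(-29)) = (3488 + 3012)/(-16 - 72) = 6500/(-88) = 6500*(-1/88) = -1625/22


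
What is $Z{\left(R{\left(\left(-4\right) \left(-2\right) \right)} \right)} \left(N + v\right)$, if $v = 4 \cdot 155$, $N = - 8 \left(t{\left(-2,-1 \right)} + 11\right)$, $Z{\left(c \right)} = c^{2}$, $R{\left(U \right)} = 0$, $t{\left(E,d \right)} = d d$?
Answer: $0$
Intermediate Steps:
$t{\left(E,d \right)} = d^{2}$
$N = -96$ ($N = - 8 \left(\left(-1\right)^{2} + 11\right) = - 8 \left(1 + 11\right) = \left(-8\right) 12 = -96$)
$v = 620$
$Z{\left(R{\left(\left(-4\right) \left(-2\right) \right)} \right)} \left(N + v\right) = 0^{2} \left(-96 + 620\right) = 0 \cdot 524 = 0$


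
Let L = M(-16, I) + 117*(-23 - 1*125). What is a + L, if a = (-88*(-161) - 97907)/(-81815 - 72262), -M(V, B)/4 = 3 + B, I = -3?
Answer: -889304531/51359 ≈ -17315.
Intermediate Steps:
M(V, B) = -12 - 4*B (M(V, B) = -4*(3 + B) = -12 - 4*B)
L = -17316 (L = (-12 - 4*(-3)) + 117*(-23 - 1*125) = (-12 + 12) + 117*(-23 - 125) = 0 + 117*(-148) = 0 - 17316 = -17316)
a = 27913/51359 (a = (14168 - 97907)/(-154077) = -83739*(-1/154077) = 27913/51359 ≈ 0.54349)
a + L = 27913/51359 - 17316 = -889304531/51359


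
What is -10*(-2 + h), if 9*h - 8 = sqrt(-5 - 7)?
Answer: 100/9 - 20*I*sqrt(3)/9 ≈ 11.111 - 3.849*I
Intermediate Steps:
h = 8/9 + 2*I*sqrt(3)/9 (h = 8/9 + sqrt(-5 - 7)/9 = 8/9 + sqrt(-12)/9 = 8/9 + (2*I*sqrt(3))/9 = 8/9 + 2*I*sqrt(3)/9 ≈ 0.88889 + 0.3849*I)
-10*(-2 + h) = -10*(-2 + (8/9 + 2*I*sqrt(3)/9)) = -10*(-10/9 + 2*I*sqrt(3)/9) = 100/9 - 20*I*sqrt(3)/9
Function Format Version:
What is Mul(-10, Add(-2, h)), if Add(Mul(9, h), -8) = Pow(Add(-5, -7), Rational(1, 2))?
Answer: Add(Rational(100, 9), Mul(Rational(-20, 9), I, Pow(3, Rational(1, 2)))) ≈ Add(11.111, Mul(-3.8490, I))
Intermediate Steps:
h = Add(Rational(8, 9), Mul(Rational(2, 9), I, Pow(3, Rational(1, 2)))) (h = Add(Rational(8, 9), Mul(Rational(1, 9), Pow(Add(-5, -7), Rational(1, 2)))) = Add(Rational(8, 9), Mul(Rational(1, 9), Pow(-12, Rational(1, 2)))) = Add(Rational(8, 9), Mul(Rational(1, 9), Mul(2, I, Pow(3, Rational(1, 2))))) = Add(Rational(8, 9), Mul(Rational(2, 9), I, Pow(3, Rational(1, 2)))) ≈ Add(0.88889, Mul(0.38490, I)))
Mul(-10, Add(-2, h)) = Mul(-10, Add(-2, Add(Rational(8, 9), Mul(Rational(2, 9), I, Pow(3, Rational(1, 2)))))) = Mul(-10, Add(Rational(-10, 9), Mul(Rational(2, 9), I, Pow(3, Rational(1, 2))))) = Add(Rational(100, 9), Mul(Rational(-20, 9), I, Pow(3, Rational(1, 2))))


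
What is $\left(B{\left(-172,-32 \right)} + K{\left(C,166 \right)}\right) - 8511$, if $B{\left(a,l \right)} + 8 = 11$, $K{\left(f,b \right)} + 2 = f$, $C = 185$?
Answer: $-8325$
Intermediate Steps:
$K{\left(f,b \right)} = -2 + f$
$B{\left(a,l \right)} = 3$ ($B{\left(a,l \right)} = -8 + 11 = 3$)
$\left(B{\left(-172,-32 \right)} + K{\left(C,166 \right)}\right) - 8511 = \left(3 + \left(-2 + 185\right)\right) - 8511 = \left(3 + 183\right) - 8511 = 186 - 8511 = -8325$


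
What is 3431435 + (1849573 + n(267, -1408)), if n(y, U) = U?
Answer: 5279600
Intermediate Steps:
3431435 + (1849573 + n(267, -1408)) = 3431435 + (1849573 - 1408) = 3431435 + 1848165 = 5279600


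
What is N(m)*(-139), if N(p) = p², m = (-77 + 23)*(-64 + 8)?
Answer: -1271096064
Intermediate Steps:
m = 3024 (m = -54*(-56) = 3024)
N(m)*(-139) = 3024²*(-139) = 9144576*(-139) = -1271096064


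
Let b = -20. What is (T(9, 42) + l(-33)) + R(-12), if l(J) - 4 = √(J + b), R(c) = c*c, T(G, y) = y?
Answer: 190 + I*√53 ≈ 190.0 + 7.2801*I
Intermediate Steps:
R(c) = c²
l(J) = 4 + √(-20 + J) (l(J) = 4 + √(J - 20) = 4 + √(-20 + J))
(T(9, 42) + l(-33)) + R(-12) = (42 + (4 + √(-20 - 33))) + (-12)² = (42 + (4 + √(-53))) + 144 = (42 + (4 + I*√53)) + 144 = (46 + I*√53) + 144 = 190 + I*√53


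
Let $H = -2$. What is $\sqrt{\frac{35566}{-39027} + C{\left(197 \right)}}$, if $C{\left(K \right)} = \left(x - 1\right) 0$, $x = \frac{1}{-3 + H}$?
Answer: $\frac{i \sqrt{1388034282}}{39027} \approx 0.95463 i$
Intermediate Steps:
$x = - \frac{1}{5}$ ($x = \frac{1}{-3 - 2} = \frac{1}{-5} = - \frac{1}{5} \approx -0.2$)
$C{\left(K \right)} = 0$ ($C{\left(K \right)} = \left(- \frac{1}{5} - 1\right) 0 = \left(- \frac{6}{5}\right) 0 = 0$)
$\sqrt{\frac{35566}{-39027} + C{\left(197 \right)}} = \sqrt{\frac{35566}{-39027} + 0} = \sqrt{35566 \left(- \frac{1}{39027}\right) + 0} = \sqrt{- \frac{35566}{39027} + 0} = \sqrt{- \frac{35566}{39027}} = \frac{i \sqrt{1388034282}}{39027}$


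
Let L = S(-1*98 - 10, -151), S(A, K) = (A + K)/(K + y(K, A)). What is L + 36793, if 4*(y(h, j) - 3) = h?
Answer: 27338235/743 ≈ 36794.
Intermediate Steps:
y(h, j) = 3 + h/4
S(A, K) = (A + K)/(3 + 5*K/4) (S(A, K) = (A + K)/(K + (3 + K/4)) = (A + K)/(3 + 5*K/4))
L = 1036/743 (L = 4*((-1*98 - 10) - 151)/(12 + 5*(-151)) = 4*((-98 - 10) - 151)/(12 - 755) = 4*(-108 - 151)/(-743) = 4*(-1/743)*(-259) = 1036/743 ≈ 1.3943)
L + 36793 = 1036/743 + 36793 = 27338235/743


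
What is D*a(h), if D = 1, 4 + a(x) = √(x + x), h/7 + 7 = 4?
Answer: -4 + I*√42 ≈ -4.0 + 6.4807*I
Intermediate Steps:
h = -21 (h = -49 + 7*4 = -49 + 28 = -21)
a(x) = -4 + √2*√x (a(x) = -4 + √(x + x) = -4 + √(2*x) = -4 + √2*√x)
D*a(h) = 1*(-4 + √2*√(-21)) = 1*(-4 + √2*(I*√21)) = 1*(-4 + I*√42) = -4 + I*√42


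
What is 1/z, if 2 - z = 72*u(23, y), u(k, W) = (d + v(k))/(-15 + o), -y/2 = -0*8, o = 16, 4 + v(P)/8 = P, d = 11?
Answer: -1/11734 ≈ -8.5222e-5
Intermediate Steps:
v(P) = -32 + 8*P
y = 0 (y = -(-2)*0*8 = -(-2)*0 = -2*0 = 0)
u(k, W) = -21 + 8*k (u(k, W) = (11 + (-32 + 8*k))/(-15 + 16) = (-21 + 8*k)/1 = (-21 + 8*k)*1 = -21 + 8*k)
z = -11734 (z = 2 - 72*(-21 + 8*23) = 2 - 72*(-21 + 184) = 2 - 72*163 = 2 - 1*11736 = 2 - 11736 = -11734)
1/z = 1/(-11734) = -1/11734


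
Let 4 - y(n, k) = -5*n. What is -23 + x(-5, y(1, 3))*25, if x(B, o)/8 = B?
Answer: -1023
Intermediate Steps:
y(n, k) = 4 + 5*n (y(n, k) = 4 - (-5)*n = 4 + 5*n)
x(B, o) = 8*B
-23 + x(-5, y(1, 3))*25 = -23 + (8*(-5))*25 = -23 - 40*25 = -23 - 1000 = -1023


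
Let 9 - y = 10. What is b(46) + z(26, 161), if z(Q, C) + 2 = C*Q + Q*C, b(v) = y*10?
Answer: 8360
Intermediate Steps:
y = -1 (y = 9 - 1*10 = 9 - 10 = -1)
b(v) = -10 (b(v) = -1*10 = -10)
z(Q, C) = -2 + 2*C*Q (z(Q, C) = -2 + (C*Q + Q*C) = -2 + (C*Q + C*Q) = -2 + 2*C*Q)
b(46) + z(26, 161) = -10 + (-2 + 2*161*26) = -10 + (-2 + 8372) = -10 + 8370 = 8360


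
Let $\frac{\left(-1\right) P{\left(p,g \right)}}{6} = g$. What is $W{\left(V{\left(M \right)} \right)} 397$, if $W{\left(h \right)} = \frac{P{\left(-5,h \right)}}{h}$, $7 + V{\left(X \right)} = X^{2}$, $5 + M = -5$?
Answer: $-2382$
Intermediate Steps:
$M = -10$ ($M = -5 - 5 = -10$)
$P{\left(p,g \right)} = - 6 g$
$V{\left(X \right)} = -7 + X^{2}$
$W{\left(h \right)} = -6$ ($W{\left(h \right)} = \frac{\left(-6\right) h}{h} = -6$)
$W{\left(V{\left(M \right)} \right)} 397 = \left(-6\right) 397 = -2382$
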